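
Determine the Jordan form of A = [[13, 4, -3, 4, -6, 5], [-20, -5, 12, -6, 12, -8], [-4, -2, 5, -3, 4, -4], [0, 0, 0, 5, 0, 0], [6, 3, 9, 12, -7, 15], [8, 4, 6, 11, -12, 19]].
J = [[5, 1, 0, 0, 0, 0], [0, 5, 0, 0, 0, 0], [0, 0, 5, 1, 0, 0], [0, 0, 0, 5, 0, 0], [0, 0, 0, 0, 5, 1], [0, 0, 0, 0, 0, 5]]

The characteristic polynomial is det(xI - A) = (x - 5)^6, so the eigenvalues are 5 (algebraic multiplicity 6).

For λ = 5: rank(A - 5I) = 3, rank((A - 5I)^2) = 0. The eigenspace has dimension 6 - 3 = 3, so there are 3 Jordan blocks; the rank sequence gives block sizes [2, 2, 2].

Assembling the blocks gives the Jordan form J above.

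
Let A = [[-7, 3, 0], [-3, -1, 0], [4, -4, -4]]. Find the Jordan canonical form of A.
J = [[-4, 1, 0], [0, -4, 0], [0, 0, -4]]

The characteristic polynomial is det(xI - A) = (x + 4)^3, so the eigenvalues are -4 (algebraic multiplicity 3).

For λ = -4: rank(A + 4I) = 1, rank((A + 4I)^2) = 0. The eigenspace has dimension 3 - 1 = 2, so there are 2 Jordan blocks; the rank sequence gives block sizes [2, 1].

Assembling the blocks gives the Jordan form J above.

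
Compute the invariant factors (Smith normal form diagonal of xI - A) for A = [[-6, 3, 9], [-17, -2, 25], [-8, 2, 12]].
The Jordan structure of A has elementary divisors (x + 1)^2, (x - 6). Arranging the block sizes at each eigenvalue in decreasing order and taking row products gives the invariant factors.

Invariant factors (smallest first, each dividing the next): (x - 6)(x + 1)^2.

Check: the last factor (x - 6)(x + 1)^2 is the minimal polynomial, and the product (x - 6)(x + 1)^2 is the characteristic polynomial.

(x - 6)(x + 1)^2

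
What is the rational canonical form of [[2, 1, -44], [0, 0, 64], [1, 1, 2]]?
R = [[0, 0, -64], [1, 0, 16], [0, 1, 4]]

The invariant factors of A (the non-unit diagonal entries of the Smith normal form of xI - A over ℚ[x]) are (x - 4)^2(x + 4), each dividing the next. The characteristic polynomial is their product, (x - 4)^2(x + 4).

The rational canonical form is the block-diagonal matrix of companion matrices C(f_i):
R = [[0, 0, -64], [1, 0, 16], [0, 1, 4]].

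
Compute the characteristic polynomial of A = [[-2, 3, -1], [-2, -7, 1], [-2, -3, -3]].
χ_A(x) = (x + 4)^3

xI - A = [[x + 2, -3, 1], [2, x + 7, -1], [2, 3, x + 3]].

Expanding det(xI - A) along the first row:
det(xI - A) = + (x + 2)·det([[x + 7, -1], [3, x + 3]]) - (-3)·det([[2, -1], [2, x + 3]]) + (1)·det([[2, x + 7], [2, 3]]).

Evaluating gives χ_A(x) = x^3 + 12x^2 + 48x + 64 = (x + 4)^3.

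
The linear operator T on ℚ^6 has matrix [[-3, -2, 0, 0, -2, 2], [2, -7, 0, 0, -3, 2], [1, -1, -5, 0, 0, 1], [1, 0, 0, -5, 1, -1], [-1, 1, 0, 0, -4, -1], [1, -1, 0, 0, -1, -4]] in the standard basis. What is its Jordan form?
J = [[-5, 1, 0, 0, 0, 0], [0, -5, 0, 0, 0, 0], [0, 0, -5, 0, 0, 0], [0, 0, 0, -5, 0, 0], [0, 0, 0, 0, -4, 1], [0, 0, 0, 0, 0, -4]]

The characteristic polynomial is det(xI - A) = (x + 4)^2(x + 5)^4, so the eigenvalues are -5 (algebraic multiplicity 4), -4 (algebraic multiplicity 2).

For λ = -5: rank(A + 5I) = 3, rank((A + 5I)^2) = 2. The eigenspace has dimension 6 - 3 = 3, so there are 3 Jordan blocks; the rank sequence gives block sizes [2, 1, 1].

For λ = -4: rank(A + 4I) = 5, rank((A + 4I)^2) = 4. The eigenspace has dimension 6 - 5 = 1, so there is 1 Jordan block; the rank sequence gives block sizes [2].

Assembling the blocks gives the Jordan form J above.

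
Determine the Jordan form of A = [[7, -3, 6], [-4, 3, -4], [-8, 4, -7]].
The characteristic polynomial is det(xI - A) = (x - 1)^3, so the eigenvalues are 1 (algebraic multiplicity 3).

For λ = 1: rank(A - I) = 1, rank((A - I)^2) = 0. The eigenspace has dimension 3 - 1 = 2, so there are 2 Jordan blocks; the rank sequence gives block sizes [2, 1].

Assembling the blocks gives the Jordan form J above.

J = [[1, 1, 0], [0, 1, 0], [0, 0, 1]]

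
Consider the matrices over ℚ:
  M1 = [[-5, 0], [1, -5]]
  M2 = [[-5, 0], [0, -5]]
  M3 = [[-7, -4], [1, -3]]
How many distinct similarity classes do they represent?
2 classes: {M1, M3}, {M2}

Characteristic polynomials: χ_{M1} = (x + 5)^2, χ_{M2} = (x + 5)^2, χ_{M3} = (x + 5)^2.

{M1, M3}: invariant factors (x + 5)^2.

{M2}: invariant factors x + 5, x + 5.

Matrices are similar if and only if their invariant-factor lists agree; the partition into similarity classes is {M1, M3}, {M2}.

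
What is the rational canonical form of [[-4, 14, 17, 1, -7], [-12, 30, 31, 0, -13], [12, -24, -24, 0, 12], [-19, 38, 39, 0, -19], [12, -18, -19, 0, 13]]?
R = [[0, -12, 0, 0, 0], [1, 7, 0, 0, 0], [0, 0, 0, 0, 12], [0, 0, 1, 0, -19], [0, 0, 0, 1, 8]]

The invariant factors of A (the non-unit diagonal entries of the Smith normal form of xI - A over ℚ[x]) are (x - 4)(x - 3), (x - 4)(x - 3)(x - 1), each dividing the next. The characteristic polynomial is their product, (x - 4)^2(x - 3)^2(x - 1).

The rational canonical form is the block-diagonal matrix of companion matrices C(f_i):
R = [[0, -12, 0, 0, 0], [1, 7, 0, 0, 0], [0, 0, 0, 0, 12], [0, 0, 1, 0, -19], [0, 0, 0, 1, 8]].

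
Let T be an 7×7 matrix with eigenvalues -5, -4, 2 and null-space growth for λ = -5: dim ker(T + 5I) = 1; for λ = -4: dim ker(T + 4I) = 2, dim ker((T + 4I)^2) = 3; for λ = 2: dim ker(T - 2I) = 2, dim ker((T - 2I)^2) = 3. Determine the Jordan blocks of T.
λ = -5: successive nullity increments [1] count blocks of size ≥ k; block sizes are [1].
λ = -4: successive nullity increments [2, 1] count blocks of size ≥ k; block sizes are [2, 1].
λ = 2: successive nullity increments [2, 1] count blocks of size ≥ k; block sizes are [2, 1].

Jordan blocks: (-5, 1), (-4, 2), (-4, 1), (2, 2), (2, 1)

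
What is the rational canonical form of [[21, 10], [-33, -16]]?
The invariant factors of A (the non-unit diagonal entries of the Smith normal form of xI - A over ℚ[x]) are (x - 6)(x + 1), each dividing the next. The characteristic polynomial is their product, (x - 6)(x + 1).

The rational canonical form is the block-diagonal matrix of companion matrices C(f_i):
R = [[0, 6], [1, 5]].

R = [[0, 6], [1, 5]]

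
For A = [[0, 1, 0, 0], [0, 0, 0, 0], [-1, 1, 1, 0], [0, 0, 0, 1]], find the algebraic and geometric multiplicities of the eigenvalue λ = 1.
The characteristic polynomial is x^2(x - 1)^2, so the factor x - 1 appears with exponent 2: the algebraic multiplicity is 2.

rank(A - I) = 2, so the eigenspace has dimension 4 - 2 = 2: the geometric multiplicity is 2.

algebraic multiplicity 2, geometric multiplicity 2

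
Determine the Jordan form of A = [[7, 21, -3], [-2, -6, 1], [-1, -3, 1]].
J = [[0, 0, 0], [0, 1, 1], [0, 0, 1]]

The characteristic polynomial is det(xI - A) = x(x - 1)^2, so the eigenvalues are 0 (algebraic multiplicity 1), 1 (algebraic multiplicity 2).

For λ = 0: algebraic multiplicity 1 gives one 1×1 block.

For λ = 1: rank(A - I) = 2, rank((A - I)^2) = 1. The eigenspace has dimension 3 - 2 = 1, so there is 1 Jordan block; the rank sequence gives block sizes [2].

Assembling the blocks gives the Jordan form J above.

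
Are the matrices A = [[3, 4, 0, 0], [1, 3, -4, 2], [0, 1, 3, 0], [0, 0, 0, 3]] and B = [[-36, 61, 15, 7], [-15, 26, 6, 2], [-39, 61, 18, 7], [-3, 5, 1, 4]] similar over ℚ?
Two matrices over a field are similar if and only if they have the same invariant factors.

Both A and B have characteristic polynomial (x - 3)^4 and minimal polynomial (x - 3)^3. Computing further, both have invariant factors x - 3, (x - 3)^3. Hence A and B are similar.

Yes.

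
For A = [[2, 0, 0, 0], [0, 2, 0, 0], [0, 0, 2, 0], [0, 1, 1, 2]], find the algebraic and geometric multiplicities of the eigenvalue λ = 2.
The characteristic polynomial is (x - 2)^4, so the factor x - 2 appears with exponent 4: the algebraic multiplicity is 4.

rank(A - 2I) = 1, so the eigenspace has dimension 4 - 1 = 3: the geometric multiplicity is 3.

Since 3 < 4, A is not diagonalizable.

algebraic multiplicity 4, geometric multiplicity 3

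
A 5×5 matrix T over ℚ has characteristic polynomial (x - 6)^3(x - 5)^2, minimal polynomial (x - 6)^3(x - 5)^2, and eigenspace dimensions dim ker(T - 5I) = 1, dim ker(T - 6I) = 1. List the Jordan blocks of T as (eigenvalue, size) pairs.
λ = 5: algebraic multiplicity 2 (exponent in χ_T), largest block size 2 (exponent in m_T), 1 block (geometric multiplicity). This forces block sizes [2].
λ = 6: algebraic multiplicity 3 (exponent in χ_T), largest block size 3 (exponent in m_T), 1 block (geometric multiplicity). This forces block sizes [3].

Jordan blocks: (5, 2), (6, 3)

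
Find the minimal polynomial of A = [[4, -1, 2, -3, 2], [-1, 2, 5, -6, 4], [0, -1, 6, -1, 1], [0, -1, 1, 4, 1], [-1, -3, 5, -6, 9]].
m_A(x) = (x - 5)^3

The characteristic polynomial factors as (x - 5)^5. The minimal polynomial is ∏(x - λ)^{k_λ} where k_λ is the size of the largest Jordan block at λ.

For λ = 5: rank(A - 5I) = 3, and the largest Jordan block has size 3 (the smallest k with rank((A - 5I)^k) = rank((A - 5I)^(k+1))).

So m_A(x) = (x - 5)^3.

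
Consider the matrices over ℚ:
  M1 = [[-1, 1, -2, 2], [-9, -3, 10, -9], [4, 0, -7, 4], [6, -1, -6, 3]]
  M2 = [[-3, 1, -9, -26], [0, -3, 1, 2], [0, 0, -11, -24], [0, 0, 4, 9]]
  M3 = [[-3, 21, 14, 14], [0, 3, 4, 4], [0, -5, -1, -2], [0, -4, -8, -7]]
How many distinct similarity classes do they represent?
Characteristic polynomials: χ_{M1} = (x - 1)(x + 3)^3, χ_{M2} = (x - 1)(x + 3)^3, χ_{M3} = (x - 1)(x + 3)^3.

{M1, M2}: invariant factors (x - 1)(x + 3)^3.

{M3}: invariant factors x + 3, (x - 1)(x + 3)^2.

Matrices are similar if and only if their invariant-factor lists agree; the partition into similarity classes is {M1, M2}, {M3}.

2 classes: {M1, M2}, {M3}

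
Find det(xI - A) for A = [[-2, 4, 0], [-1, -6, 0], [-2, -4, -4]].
χ_A(x) = (x + 4)^3

xI - A = [[x + 2, -4, 0], [1, x + 6, 0], [2, 4, x + 4]].

Expanding det(xI - A) along the first row:
det(xI - A) = + (x + 2)·det([[x + 6, 0], [4, x + 4]]) - (-4)·det([[1, 0], [2, x + 4]]) + (0)·det([[1, x + 6], [2, 4]]).

Evaluating gives χ_A(x) = x^3 + 12x^2 + 48x + 64 = (x + 4)^3.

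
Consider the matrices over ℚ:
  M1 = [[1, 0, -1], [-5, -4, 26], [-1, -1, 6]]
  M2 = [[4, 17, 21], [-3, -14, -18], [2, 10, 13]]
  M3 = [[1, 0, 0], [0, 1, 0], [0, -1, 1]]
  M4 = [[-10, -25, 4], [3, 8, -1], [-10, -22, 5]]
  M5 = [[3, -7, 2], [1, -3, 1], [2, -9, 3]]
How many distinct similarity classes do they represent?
Characteristic polynomials: χ_{M1} = (x - 1)^3, χ_{M2} = (x - 1)^3, χ_{M3} = (x - 1)^3, χ_{M4} = (x - 1)^3, χ_{M5} = (x - 1)^3.

{M1, M2, M4, M5}: invariant factors (x - 1)^3.

{M3}: invariant factors x - 1, (x - 1)^2.

Matrices are similar if and only if their invariant-factor lists agree; the partition into similarity classes is {M1, M2, M4, M5}, {M3}.

2 classes: {M1, M2, M4, M5}, {M3}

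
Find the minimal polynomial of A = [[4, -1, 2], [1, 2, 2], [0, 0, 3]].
m_A(x) = (x - 3)^2

The characteristic polynomial factors as (x - 3)^3. The minimal polynomial is ∏(x - λ)^{k_λ} where k_λ is the size of the largest Jordan block at λ.

For λ = 3: rank(A - 3I) = 1, and the largest Jordan block has size 2 (the smallest k with rank((A - 3I)^k) = rank((A - 3I)^(k+1))).

So m_A(x) = (x - 3)^2.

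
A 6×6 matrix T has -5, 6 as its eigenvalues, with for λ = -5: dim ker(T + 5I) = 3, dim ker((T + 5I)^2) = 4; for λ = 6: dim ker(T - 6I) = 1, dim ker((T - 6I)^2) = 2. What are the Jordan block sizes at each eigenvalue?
Jordan blocks: (-5, 2), (-5, 1), (-5, 1), (6, 2)

λ = -5: successive nullity increments [3, 1] count blocks of size ≥ k; block sizes are [2, 1, 1].
λ = 6: successive nullity increments [1, 1] count blocks of size ≥ k; block sizes are [2].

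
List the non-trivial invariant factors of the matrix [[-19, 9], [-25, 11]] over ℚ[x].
The Jordan structure of A has elementary divisors (x + 4)^2. Arranging the block sizes at each eigenvalue in decreasing order and taking row products gives the invariant factors.

Invariant factors (smallest first, each dividing the next): (x + 4)^2.

Check: the last factor (x + 4)^2 is the minimal polynomial, and the product (x + 4)^2 is the characteristic polynomial.

(x + 4)^2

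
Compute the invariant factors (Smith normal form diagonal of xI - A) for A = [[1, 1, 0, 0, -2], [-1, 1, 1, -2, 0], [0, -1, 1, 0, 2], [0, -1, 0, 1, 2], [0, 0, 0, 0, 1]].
The Jordan structure of A has elementary divisors (x - 1)^3, (x - 1), (x - 1). Arranging the block sizes at each eigenvalue in decreasing order and taking row products gives the invariant factors.

Invariant factors (smallest first, each dividing the next): x - 1, x - 1, (x - 1)^3.

Check: the last factor (x - 1)^3 is the minimal polynomial, and the product (x - 1)^5 is the characteristic polynomial.

x - 1, x - 1, (x - 1)^3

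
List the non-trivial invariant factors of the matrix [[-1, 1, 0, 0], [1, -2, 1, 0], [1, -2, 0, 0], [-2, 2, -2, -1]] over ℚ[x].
The Jordan structure of A has elementary divisors (x + 1)^3, (x + 1). Arranging the block sizes at each eigenvalue in decreasing order and taking row products gives the invariant factors.

Invariant factors (smallest first, each dividing the next): x + 1, (x + 1)^3.

Check: the last factor (x + 1)^3 is the minimal polynomial, and the product (x + 1)^4 is the characteristic polynomial.

x + 1, (x + 1)^3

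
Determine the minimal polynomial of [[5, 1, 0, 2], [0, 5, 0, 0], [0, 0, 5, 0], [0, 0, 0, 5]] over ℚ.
The characteristic polynomial factors as (x - 5)^4. The minimal polynomial is ∏(x - λ)^{k_λ} where k_λ is the size of the largest Jordan block at λ.

For λ = 5: rank(A - 5I) = 1, and the largest Jordan block has size 2 (the smallest k with rank((A - 5I)^k) = rank((A - 5I)^(k+1))).

So m_A(x) = (x - 5)^2.

m_A(x) = (x - 5)^2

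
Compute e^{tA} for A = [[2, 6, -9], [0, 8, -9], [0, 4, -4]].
e^{tA} = [[e^{2*t}, 6*t*e^{2*t}, -9*t*e^{2*t}], [0, (6*t + 1)*e^{2*t}, -9*t*e^{2*t}], [0, 4*t*e^{2*t}, (1 - 6*t)*e^{2*t}]]

A has Jordan form J = [[2, 1, 0], [0, 2, 0], [0, 0, 2]] with A = PJP^{-1}, so e^{tA} = P e^{tJ} P^{-1}.

For a Jordan block J_k(λ), e^{tJ_k(λ)} = e^{λt} · (I + tN + t^2 N^2/2! + ... + t^{k-1} N^{k-1}/(k-1)!) where N is the nilpotent superdiagonal part.

Assembling the blocks and conjugating back gives the entries of e^{tA} as shown above.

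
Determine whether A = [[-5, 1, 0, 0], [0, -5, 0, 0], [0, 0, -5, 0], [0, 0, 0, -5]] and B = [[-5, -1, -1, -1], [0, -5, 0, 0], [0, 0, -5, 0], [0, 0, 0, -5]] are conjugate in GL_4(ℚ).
Two matrices over a field are similar if and only if they have the same invariant factors.

Both A and B have characteristic polynomial (x + 5)^4 and minimal polynomial (x + 5)^2. Computing further, both have invariant factors x + 5, x + 5, (x + 5)^2. Hence A and B are similar.

Yes.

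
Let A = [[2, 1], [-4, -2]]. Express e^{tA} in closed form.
e^{tA} = [[2*t + 1, t], [-4*t, 1 - 2*t]]

A has Jordan form J = [[0, 1], [0, 0]] with A = PJP^{-1}, so e^{tA} = P e^{tJ} P^{-1}.

For a Jordan block J_k(λ), e^{tJ_k(λ)} = e^{λt} · (I + tN + t^2 N^2/2! + ... + t^{k-1} N^{k-1}/(k-1)!) where N is the nilpotent superdiagonal part.

Assembling the blocks and conjugating back gives the entries of e^{tA} as shown above.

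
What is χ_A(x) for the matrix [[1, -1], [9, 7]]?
xI - A = [[x - 1, 1], [-9, x - 7]].

Expanding det(xI - A) along the first row:
det(xI - A) = + (x - 1)·det([[x - 7]]) - (1)·det([[-9]]).

Evaluating gives χ_A(x) = x^2 - 8x + 16 = (x - 4)^2.

χ_A(x) = (x - 4)^2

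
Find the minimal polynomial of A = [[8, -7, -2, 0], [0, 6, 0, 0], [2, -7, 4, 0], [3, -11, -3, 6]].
m_A(x) = (x - 6)^2

The characteristic polynomial factors as (x - 6)^4. The minimal polynomial is ∏(x - λ)^{k_λ} where k_λ is the size of the largest Jordan block at λ.

For λ = 6: rank(A - 6I) = 2, and the largest Jordan block has size 2 (the smallest k with rank((A - 6I)^k) = rank((A - 6I)^(k+1))).

So m_A(x) = (x - 6)^2.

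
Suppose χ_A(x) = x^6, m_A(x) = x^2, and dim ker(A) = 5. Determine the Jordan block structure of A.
Jordan blocks: (0, 2), (0, 1), (0, 1), (0, 1), (0, 1)

λ = 0: algebraic multiplicity 6 (exponent in χ_A), largest block size 2 (exponent in m_A), 5 blocks (geometric multiplicity). These force block sizes [2, 1, 1, 1, 1].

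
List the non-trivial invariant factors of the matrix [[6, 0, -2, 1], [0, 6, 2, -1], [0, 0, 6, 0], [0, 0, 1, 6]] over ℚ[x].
The Jordan structure of A has elementary divisors (x - 6)^3, (x - 6). Arranging the block sizes at each eigenvalue in decreasing order and taking row products gives the invariant factors.

Invariant factors (smallest first, each dividing the next): x - 6, (x - 6)^3.

Check: the last factor (x - 6)^3 is the minimal polynomial, and the product (x - 6)^4 is the characteristic polynomial.

x - 6, (x - 6)^3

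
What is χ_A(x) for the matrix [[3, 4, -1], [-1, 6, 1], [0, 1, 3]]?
xI - A = [[x - 3, -4, 1], [1, x - 6, -1], [0, -1, x - 3]].

Expanding det(xI - A) along the first row:
det(xI - A) = + (x - 3)·det([[x - 6, -1], [-1, x - 3]]) - (-4)·det([[1, -1], [0, x - 3]]) + (1)·det([[1, x - 6], [0, -1]]).

Evaluating gives χ_A(x) = x^3 - 12x^2 + 48x - 64 = (x - 4)^3.

χ_A(x) = (x - 4)^3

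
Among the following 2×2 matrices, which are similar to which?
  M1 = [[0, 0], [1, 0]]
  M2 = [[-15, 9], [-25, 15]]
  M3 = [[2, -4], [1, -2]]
Characteristic polynomials: χ_{M1} = x^2, χ_{M2} = x^2, χ_{M3} = x^2.

{M1, M2, M3}: invariant factors x^2.

Matrices are similar if and only if their invariant-factor lists agree; the partition into similarity classes is {M1, M2, M3}.

1 class: {M1, M2, M3}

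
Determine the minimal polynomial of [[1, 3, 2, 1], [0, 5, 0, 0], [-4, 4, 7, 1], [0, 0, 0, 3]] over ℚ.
m_A(x) = (x - 5)^2(x - 3)^2

The characteristic polynomial factors as (x - 5)^2(x - 3)^2. The minimal polynomial is ∏(x - λ)^{k_λ} where k_λ is the size of the largest Jordan block at λ.

For λ = 3: rank(A - 3I) = 3, and the largest Jordan block has size 2 (the smallest k with rank((A - 3I)^k) = rank((A - 3I)^(k+1))).
For λ = 5: rank(A - 5I) = 3, and the largest Jordan block has size 2 (the smallest k with rank((A - 5I)^k) = rank((A - 5I)^(k+1))).

So m_A(x) = (x - 5)^2(x - 3)^2.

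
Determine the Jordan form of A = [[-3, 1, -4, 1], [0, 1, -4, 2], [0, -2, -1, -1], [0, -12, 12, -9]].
The characteristic polynomial is det(xI - A) = (x + 3)^4, so the eigenvalues are -3 (algebraic multiplicity 4).

For λ = -3: rank(A + 3I) = 2, rank((A + 3I)^2) = 0. The eigenspace has dimension 4 - 2 = 2, so there are 2 Jordan blocks; the rank sequence gives block sizes [2, 2].

Assembling the blocks gives the Jordan form J above.

J = [[-3, 1, 0, 0], [0, -3, 0, 0], [0, 0, -3, 1], [0, 0, 0, -3]]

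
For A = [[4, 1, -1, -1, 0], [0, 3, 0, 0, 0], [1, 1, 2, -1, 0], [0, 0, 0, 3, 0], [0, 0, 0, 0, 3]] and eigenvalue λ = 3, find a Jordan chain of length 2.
We seek v_1 ∈ ker((A - 3I)^2) \ ker(A - 3I), then set v_{i+1} = (A - 3I) v_i.

One such chain is v_1 = [[-4, -1, -6, 0, -1]]^T, v_2 = [[1, 0, 1, 0, 0]]^T. Check: (A - 3I) v_2 = [[0, 0, 0, 0, 0]]^T = 0.

v_1 = [[-4, -1, -6, 0, -1]]^T, v_2 = [[1, 0, 1, 0, 0]]^T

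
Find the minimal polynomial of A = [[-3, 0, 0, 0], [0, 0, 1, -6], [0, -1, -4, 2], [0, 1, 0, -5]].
The characteristic polynomial factors as (x + 3)^4. The minimal polynomial is ∏(x - λ)^{k_λ} where k_λ is the size of the largest Jordan block at λ.

For λ = -3: rank(A + 3I) = 2, and the largest Jordan block has size 3 (the smallest k with rank((A + 3I)^k) = rank((A + 3I)^(k+1))).

So m_A(x) = (x + 3)^3.

m_A(x) = (x + 3)^3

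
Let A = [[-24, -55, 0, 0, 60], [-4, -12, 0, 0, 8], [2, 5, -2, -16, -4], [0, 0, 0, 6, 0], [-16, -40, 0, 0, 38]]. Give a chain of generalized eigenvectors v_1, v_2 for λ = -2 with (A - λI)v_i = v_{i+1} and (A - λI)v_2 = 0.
v_1 = [[0, 1, 0, 0, 1]]^T, v_2 = [[5, -2, 1, 0, 0]]^T

We seek v_1 ∈ ker((A + 2I)^2) \ ker(A + 2I), then set v_{i+1} = (A + 2I) v_i.

One such chain is v_1 = [[0, 1, 0, 0, 1]]^T, v_2 = [[5, -2, 1, 0, 0]]^T. Check: (A + 2I) v_2 = [[0, 0, 0, 0, 0]]^T = 0.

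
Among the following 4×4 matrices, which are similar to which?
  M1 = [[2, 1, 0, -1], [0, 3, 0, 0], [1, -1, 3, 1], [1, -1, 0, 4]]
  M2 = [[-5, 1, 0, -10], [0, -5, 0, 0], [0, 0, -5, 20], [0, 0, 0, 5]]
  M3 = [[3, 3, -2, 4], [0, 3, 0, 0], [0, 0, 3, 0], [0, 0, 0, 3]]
2 classes: {M1, M3}, {M2}

Characteristic polynomials: χ_{M1} = (x - 3)^4, χ_{M2} = (x - 5)(x + 5)^3, χ_{M3} = (x - 3)^4.

{M1, M3}: invariant factors x - 3, x - 3, (x - 3)^2.

{M2}: invariant factors x + 5, (x - 5)(x + 5)^2.

Matrices are similar if and only if their invariant-factor lists agree; the partition into similarity classes is {M1, M3}, {M2}.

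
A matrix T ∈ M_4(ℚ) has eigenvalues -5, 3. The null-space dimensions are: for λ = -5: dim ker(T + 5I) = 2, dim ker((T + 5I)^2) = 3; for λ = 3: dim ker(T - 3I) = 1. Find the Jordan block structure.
λ = -5: successive nullity increments [2, 1] count blocks of size ≥ k; block sizes are [2, 1].
λ = 3: successive nullity increments [1] count blocks of size ≥ k; block sizes are [1].

Jordan blocks: (-5, 2), (-5, 1), (3, 1)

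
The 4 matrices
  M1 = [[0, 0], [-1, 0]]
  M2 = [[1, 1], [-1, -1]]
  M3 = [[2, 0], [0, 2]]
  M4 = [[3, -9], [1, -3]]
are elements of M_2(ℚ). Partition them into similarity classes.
Characteristic polynomials: χ_{M1} = x^2, χ_{M2} = x^2, χ_{M3} = (x - 2)^2, χ_{M4} = x^2.

{M1, M2, M4}: invariant factors x^2.

{M3}: invariant factors x - 2, x - 2.

Matrices are similar if and only if their invariant-factor lists agree; the partition into similarity classes is {M1, M2, M4}, {M3}.

2 classes: {M1, M2, M4}, {M3}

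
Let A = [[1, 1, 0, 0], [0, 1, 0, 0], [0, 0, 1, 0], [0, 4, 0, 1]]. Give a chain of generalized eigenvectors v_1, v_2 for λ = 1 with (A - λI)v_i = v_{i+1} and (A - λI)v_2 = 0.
v_1 = [[0, 1, 0, -1]]^T, v_2 = [[1, 0, 0, 4]]^T

We seek v_1 ∈ ker((A - I)^2) \ ker(A - I), then set v_{i+1} = (A - I) v_i.

One such chain is v_1 = [[0, 1, 0, -1]]^T, v_2 = [[1, 0, 0, 4]]^T. Check: (A - I) v_2 = [[0, 0, 0, 0]]^T = 0.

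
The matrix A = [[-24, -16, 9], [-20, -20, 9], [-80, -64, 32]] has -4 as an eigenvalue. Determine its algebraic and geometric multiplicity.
The characteristic polynomial is (x + 4)^3, so the factor x + 4 appears with exponent 3: the algebraic multiplicity is 3.

rank(A + 4I) = 1, so the eigenspace has dimension 3 - 1 = 2: the geometric multiplicity is 2.

Since 2 < 3, A is not diagonalizable.

algebraic multiplicity 3, geometric multiplicity 2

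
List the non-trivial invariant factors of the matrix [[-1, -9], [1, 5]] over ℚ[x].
(x - 2)^2

The Jordan structure of A has elementary divisors (x - 2)^2. Arranging the block sizes at each eigenvalue in decreasing order and taking row products gives the invariant factors.

Invariant factors (smallest first, each dividing the next): (x - 2)^2.

Check: the last factor (x - 2)^2 is the minimal polynomial, and the product (x - 2)^2 is the characteristic polynomial.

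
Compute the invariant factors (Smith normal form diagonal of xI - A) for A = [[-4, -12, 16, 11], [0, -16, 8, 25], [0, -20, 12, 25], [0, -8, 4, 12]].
(x - 4)(x - 2)^2(x + 4)

The Jordan structure of A has elementary divisors (x + 4), (x - 2)^2, (x - 4). Arranging the block sizes at each eigenvalue in decreasing order and taking row products gives the invariant factors.

Invariant factors (smallest first, each dividing the next): (x - 4)(x - 2)^2(x + 4).

Check: the last factor (x - 4)(x - 2)^2(x + 4) is the minimal polynomial, and the product (x - 4)(x - 2)^2(x + 4) is the characteristic polynomial.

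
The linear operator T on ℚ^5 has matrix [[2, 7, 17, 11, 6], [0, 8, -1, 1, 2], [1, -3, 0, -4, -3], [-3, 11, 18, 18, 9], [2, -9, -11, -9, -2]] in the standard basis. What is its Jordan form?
The characteristic polynomial is det(xI - A) = (x - 6)^3(x - 4)^2, so the eigenvalues are 4 (algebraic multiplicity 2), 6 (algebraic multiplicity 3).

For λ = 4: rank(A - 4I) = 4, rank((A - 4I)^2) = 3. The eigenspace has dimension 5 - 4 = 1, so there is 1 Jordan block; the rank sequence gives block sizes [2].

For λ = 6: rank(A - 6I) = 4, rank((A - 6I)^2) = 3, rank((A - 6I)^3) = 2. The eigenspace has dimension 5 - 4 = 1, so there is 1 Jordan block; the rank sequence gives block sizes [3].

Assembling the blocks gives the Jordan form J above.

J = [[4, 1, 0, 0, 0], [0, 4, 0, 0, 0], [0, 0, 6, 1, 0], [0, 0, 0, 6, 1], [0, 0, 0, 0, 6]]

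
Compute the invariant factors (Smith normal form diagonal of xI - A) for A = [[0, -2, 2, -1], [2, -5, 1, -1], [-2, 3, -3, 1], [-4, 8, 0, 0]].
The Jordan structure of A has elementary divisors (x + 2)^2, (x + 2)^2. Arranging the block sizes at each eigenvalue in decreasing order and taking row products gives the invariant factors.

Invariant factors (smallest first, each dividing the next): (x + 2)^2, (x + 2)^2.

Check: the last factor (x + 2)^2 is the minimal polynomial, and the product (x + 2)^4 is the characteristic polynomial.

(x + 2)^2, (x + 2)^2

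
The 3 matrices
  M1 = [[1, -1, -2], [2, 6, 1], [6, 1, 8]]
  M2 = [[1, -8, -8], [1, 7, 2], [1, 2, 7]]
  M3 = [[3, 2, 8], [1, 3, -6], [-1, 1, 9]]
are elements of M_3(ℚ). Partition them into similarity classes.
Characteristic polynomials: χ_{M1} = (x - 5)^3, χ_{M2} = (x - 5)^3, χ_{M3} = (x - 5)^3.

{M1, M3}: invariant factors (x - 5)^3.

{M2}: invariant factors x - 5, (x - 5)^2.

Matrices are similar if and only if their invariant-factor lists agree; the partition into similarity classes is {M1, M3}, {M2}.

2 classes: {M1, M3}, {M2}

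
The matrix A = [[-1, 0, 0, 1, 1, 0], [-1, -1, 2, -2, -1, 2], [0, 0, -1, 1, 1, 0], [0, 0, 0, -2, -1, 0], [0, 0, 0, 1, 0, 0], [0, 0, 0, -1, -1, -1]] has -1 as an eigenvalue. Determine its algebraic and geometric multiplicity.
The characteristic polynomial is (x + 1)^6, so the factor x + 1 appears with exponent 6: the algebraic multiplicity is 6.

rank(A + I) = 2, so the eigenspace has dimension 6 - 2 = 4: the geometric multiplicity is 4.

Since 4 < 6, A is not diagonalizable.

algebraic multiplicity 6, geometric multiplicity 4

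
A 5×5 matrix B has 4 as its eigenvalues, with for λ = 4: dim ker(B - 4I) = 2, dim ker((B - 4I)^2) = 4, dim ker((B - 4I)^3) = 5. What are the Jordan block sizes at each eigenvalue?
Jordan blocks: (4, 3), (4, 2)

λ = 4: successive nullity increments [2, 2, 1] count blocks of size ≥ k; block sizes are [3, 2].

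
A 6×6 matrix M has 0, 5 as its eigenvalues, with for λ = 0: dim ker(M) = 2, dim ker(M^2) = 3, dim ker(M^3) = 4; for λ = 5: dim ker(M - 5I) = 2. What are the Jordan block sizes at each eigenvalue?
Jordan blocks: (0, 3), (0, 1), (5, 1), (5, 1)

λ = 0: successive nullity increments [2, 1, 1] count blocks of size ≥ k; block sizes are [3, 1].
λ = 5: successive nullity increments [2] count blocks of size ≥ k; block sizes are [1, 1].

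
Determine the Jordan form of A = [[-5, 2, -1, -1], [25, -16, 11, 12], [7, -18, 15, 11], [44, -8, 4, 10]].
The characteristic polynomial is det(xI - A) = (x - 6)^2(x + 4)^2, so the eigenvalues are -4 (algebraic multiplicity 2), 6 (algebraic multiplicity 2).

For λ = -4: rank(A + 4I) = 3, rank((A + 4I)^2) = 2. The eigenspace has dimension 4 - 3 = 1, so there is 1 Jordan block; the rank sequence gives block sizes [2].

For λ = 6: rank(A - 6I) = 3, rank((A - 6I)^2) = 2. The eigenspace has dimension 4 - 3 = 1, so there is 1 Jordan block; the rank sequence gives block sizes [2].

Assembling the blocks gives the Jordan form J above.

J = [[-4, 1, 0, 0], [0, -4, 0, 0], [0, 0, 6, 1], [0, 0, 0, 6]]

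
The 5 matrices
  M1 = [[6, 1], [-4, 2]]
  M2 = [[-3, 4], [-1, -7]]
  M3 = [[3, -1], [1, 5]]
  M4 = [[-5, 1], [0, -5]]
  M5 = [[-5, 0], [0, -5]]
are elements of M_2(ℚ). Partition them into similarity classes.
3 classes: {M1, M3}, {M2, M4}, {M5}

Characteristic polynomials: χ_{M1} = (x - 4)^2, χ_{M2} = (x + 5)^2, χ_{M3} = (x - 4)^2, χ_{M4} = (x + 5)^2, χ_{M5} = (x + 5)^2.

{M1, M3}: invariant factors (x - 4)^2.

{M2, M4}: invariant factors (x + 5)^2.

{M5}: invariant factors x + 5, x + 5.

Matrices are similar if and only if their invariant-factor lists agree; the partition into similarity classes is {M1, M3}, {M2, M4}, {M5}.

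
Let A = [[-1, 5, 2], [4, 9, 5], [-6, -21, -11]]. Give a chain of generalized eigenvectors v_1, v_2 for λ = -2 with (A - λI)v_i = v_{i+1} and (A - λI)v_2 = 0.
We seek v_1 ∈ ker((A + 2I)^2) \ ker(A + 2I), then set v_{i+1} = (A + 2I) v_i.

One such chain is v_1 = [[1, 2, -5]]^T, v_2 = [[1, 1, -3]]^T. Check: (A + 2I) v_2 = [[0, 0, 0]]^T = 0.

v_1 = [[1, 2, -5]]^T, v_2 = [[1, 1, -3]]^T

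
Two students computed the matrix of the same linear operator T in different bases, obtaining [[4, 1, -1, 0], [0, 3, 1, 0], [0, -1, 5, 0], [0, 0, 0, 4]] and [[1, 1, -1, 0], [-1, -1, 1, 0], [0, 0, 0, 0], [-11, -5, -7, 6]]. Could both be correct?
No.

trace(A) = 16 but trace(B) = 6. The trace is a similarity invariant, so A and B are not similar.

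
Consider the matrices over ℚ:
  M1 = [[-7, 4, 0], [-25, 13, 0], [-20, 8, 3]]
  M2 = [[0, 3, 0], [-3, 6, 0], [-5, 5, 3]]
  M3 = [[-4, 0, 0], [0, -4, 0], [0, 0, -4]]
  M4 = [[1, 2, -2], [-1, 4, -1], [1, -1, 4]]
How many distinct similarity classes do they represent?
Characteristic polynomials: χ_{M1} = (x - 3)^3, χ_{M2} = (x - 3)^3, χ_{M3} = (x + 4)^3, χ_{M4} = (x - 3)^3.

{M1, M2, M4}: invariant factors x - 3, (x - 3)^2.

{M3}: invariant factors x + 4, x + 4, x + 4.

Matrices are similar if and only if their invariant-factor lists agree; the partition into similarity classes is {M1, M2, M4}, {M3}.

2 classes: {M1, M2, M4}, {M3}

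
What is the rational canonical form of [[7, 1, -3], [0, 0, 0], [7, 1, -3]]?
The invariant factors of A (the non-unit diagonal entries of the Smith normal form of xI - A over ℚ[x]) are x, x(x - 4), each dividing the next. The characteristic polynomial is their product, x^2(x - 4).

The rational canonical form is the block-diagonal matrix of companion matrices C(f_i):
R = [[0, 0, 0], [0, 0, 0], [0, 1, 4]].

R = [[0, 0, 0], [0, 0, 0], [0, 1, 4]]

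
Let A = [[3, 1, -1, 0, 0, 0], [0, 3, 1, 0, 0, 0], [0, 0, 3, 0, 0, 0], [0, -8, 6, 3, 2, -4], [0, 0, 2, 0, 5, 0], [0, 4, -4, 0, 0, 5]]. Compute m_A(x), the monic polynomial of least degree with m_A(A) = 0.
The characteristic polynomial factors as (x - 5)^2(x - 3)^4. The minimal polynomial is ∏(x - λ)^{k_λ} where k_λ is the size of the largest Jordan block at λ.

For λ = 3: rank(A - 3I) = 4, and the largest Jordan block has size 3 (the smallest k with rank((A - 3I)^k) = rank((A - 3I)^(k+1))).
For λ = 5: rank(A - 5I) = 4, and the largest Jordan block has size 1 (the smallest k with rank((A - 5I)^k) = rank((A - 5I)^(k+1))).

So m_A(x) = (x - 5)(x - 3)^3.

m_A(x) = (x - 5)(x - 3)^3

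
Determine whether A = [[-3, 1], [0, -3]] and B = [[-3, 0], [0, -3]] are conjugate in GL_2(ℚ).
Both have characteristic polynomial (x + 3)^2, but the minimal polynomial of A is (x + 3)^2 while the minimal polynomial of B is x + 3. The minimal polynomial is a similarity invariant, so A and B are not similar.

No.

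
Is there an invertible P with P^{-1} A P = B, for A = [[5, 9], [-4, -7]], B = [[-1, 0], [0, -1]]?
No.

Both have characteristic polynomial (x + 1)^2, but the minimal polynomial of A is (x + 1)^2 while the minimal polynomial of B is x + 1. The minimal polynomial is a similarity invariant, so A and B are not similar.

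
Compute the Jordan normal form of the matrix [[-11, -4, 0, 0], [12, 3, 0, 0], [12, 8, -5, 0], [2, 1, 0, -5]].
J = [[-5, 1, 0, 0], [0, -5, 0, 0], [0, 0, -5, 0], [0, 0, 0, -3]]

The characteristic polynomial is det(xI - A) = (x + 3)(x + 5)^3, so the eigenvalues are -5 (algebraic multiplicity 3), -3 (algebraic multiplicity 1).

For λ = -5: rank(A + 5I) = 2, rank((A + 5I)^2) = 1. The eigenspace has dimension 4 - 2 = 2, so there are 2 Jordan blocks; the rank sequence gives block sizes [2, 1].

For λ = -3: algebraic multiplicity 1 gives one 1×1 block.

Assembling the blocks gives the Jordan form J above.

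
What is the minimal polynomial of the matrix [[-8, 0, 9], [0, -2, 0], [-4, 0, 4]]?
The characteristic polynomial factors as (x + 2)^3. The minimal polynomial is ∏(x - λ)^{k_λ} where k_λ is the size of the largest Jordan block at λ.

For λ = -2: rank(A + 2I) = 1, and the largest Jordan block has size 2 (the smallest k with rank((A + 2I)^k) = rank((A + 2I)^(k+1))).

So m_A(x) = (x + 2)^2.

m_A(x) = (x + 2)^2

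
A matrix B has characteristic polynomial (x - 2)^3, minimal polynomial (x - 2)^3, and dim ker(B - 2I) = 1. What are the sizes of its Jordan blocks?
λ = 2: algebraic multiplicity 3 (exponent in χ_B), largest block size 3 (exponent in m_B), 1 block (geometric multiplicity). This forces block sizes [3].

Jordan blocks: (2, 3)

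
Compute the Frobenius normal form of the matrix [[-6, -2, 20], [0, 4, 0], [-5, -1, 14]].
The invariant factors of A (the non-unit diagonal entries of the Smith normal form of xI - A over ℚ[x]) are x - 4, (x - 4)^2, each dividing the next. The characteristic polynomial is their product, (x - 4)^3.

The rational canonical form is the block-diagonal matrix of companion matrices C(f_i):
R = [[4, 0, 0], [0, 0, -16], [0, 1, 8]].

R = [[4, 0, 0], [0, 0, -16], [0, 1, 8]]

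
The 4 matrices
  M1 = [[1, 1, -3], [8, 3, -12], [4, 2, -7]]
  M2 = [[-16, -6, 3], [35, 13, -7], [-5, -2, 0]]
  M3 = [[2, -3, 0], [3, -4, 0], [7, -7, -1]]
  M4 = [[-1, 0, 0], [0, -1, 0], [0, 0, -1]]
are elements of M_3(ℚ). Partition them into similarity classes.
2 classes: {M1, M2, M3}, {M4}

Characteristic polynomials: χ_{M1} = (x + 1)^3, χ_{M2} = (x + 1)^3, χ_{M3} = (x + 1)^3, χ_{M4} = (x + 1)^3.

{M1, M2, M3}: invariant factors x + 1, (x + 1)^2.

{M4}: invariant factors x + 1, x + 1, x + 1.

Matrices are similar if and only if their invariant-factor lists agree; the partition into similarity classes is {M1, M2, M3}, {M4}.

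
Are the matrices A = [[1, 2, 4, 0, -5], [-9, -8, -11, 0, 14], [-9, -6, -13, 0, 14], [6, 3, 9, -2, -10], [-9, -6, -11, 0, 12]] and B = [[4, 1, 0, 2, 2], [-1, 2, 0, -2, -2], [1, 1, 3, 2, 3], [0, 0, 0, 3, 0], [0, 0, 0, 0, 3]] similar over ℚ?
No.

trace(A) = -10 but trace(B) = 15. The trace is a similarity invariant, so A and B are not similar.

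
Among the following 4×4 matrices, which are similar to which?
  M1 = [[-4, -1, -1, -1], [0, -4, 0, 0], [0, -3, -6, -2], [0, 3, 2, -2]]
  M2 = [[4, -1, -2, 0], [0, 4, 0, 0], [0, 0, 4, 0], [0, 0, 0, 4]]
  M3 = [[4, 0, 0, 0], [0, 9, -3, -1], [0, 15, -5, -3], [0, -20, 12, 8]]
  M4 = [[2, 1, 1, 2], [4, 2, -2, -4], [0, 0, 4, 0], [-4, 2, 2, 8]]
Characteristic polynomials: χ_{M1} = (x + 4)^4, χ_{M2} = (x - 4)^4, χ_{M3} = (x - 4)^4, χ_{M4} = (x - 4)^4.

{M1}: invariant factors (x + 4)^2, (x + 4)^2.

{M2, M3, M4}: invariant factors x - 4, x - 4, (x - 4)^2.

Matrices are similar if and only if their invariant-factor lists agree; the partition into similarity classes is {M1}, {M2, M3, M4}.

2 classes: {M1}, {M2, M3, M4}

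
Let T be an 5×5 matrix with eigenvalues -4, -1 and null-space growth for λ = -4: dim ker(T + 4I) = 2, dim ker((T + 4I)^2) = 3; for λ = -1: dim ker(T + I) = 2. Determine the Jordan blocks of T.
λ = -4: successive nullity increments [2, 1] count blocks of size ≥ k; block sizes are [2, 1].
λ = -1: successive nullity increments [2] count blocks of size ≥ k; block sizes are [1, 1].

Jordan blocks: (-4, 2), (-4, 1), (-1, 1), (-1, 1)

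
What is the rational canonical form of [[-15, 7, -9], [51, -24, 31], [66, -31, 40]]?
R = [[0, 0, 0], [1, 0, 2], [0, 1, 1]]

The invariant factors of A (the non-unit diagonal entries of the Smith normal form of xI - A over ℚ[x]) are x(x - 2)(x + 1), each dividing the next. The characteristic polynomial is their product, x(x - 2)(x + 1).

The rational canonical form is the block-diagonal matrix of companion matrices C(f_i):
R = [[0, 0, 0], [1, 0, 2], [0, 1, 1]].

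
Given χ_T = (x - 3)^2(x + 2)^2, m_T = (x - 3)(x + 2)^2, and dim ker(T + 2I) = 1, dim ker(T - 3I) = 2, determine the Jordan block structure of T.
Jordan blocks: (-2, 2), (3, 1), (3, 1)

λ = -2: algebraic multiplicity 2 (exponent in χ_T), largest block size 2 (exponent in m_T), 1 block (geometric multiplicity). This forces block sizes [2].
λ = 3: algebraic multiplicity 2 (exponent in χ_T), largest block size 1 (exponent in m_T), 2 blocks (geometric multiplicity). These force block sizes [1, 1].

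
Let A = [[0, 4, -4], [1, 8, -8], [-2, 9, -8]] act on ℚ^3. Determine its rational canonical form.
The invariant factors of A (the non-unit diagonal entries of the Smith normal form of xI - A over ℚ[x]) are x^3 - 4x + 4, each dividing the next. The characteristic polynomial is their product, x^3 - 4x + 4.

The rational canonical form is the block-diagonal matrix of companion matrices C(f_i):
R = [[0, 0, -4], [1, 0, 4], [0, 1, 0]].

Note the characteristic polynomial does not split into linear factors over ℚ, so A has no Jordan form over ℚ; the rational canonical form exists over any field.

R = [[0, 0, -4], [1, 0, 4], [0, 1, 0]]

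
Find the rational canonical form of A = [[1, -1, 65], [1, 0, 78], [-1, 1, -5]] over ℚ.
The invariant factors of A (the non-unit diagonal entries of the Smith normal form of xI - A over ℚ[x]) are (x - 4)(x + 3)(x + 5), each dividing the next. The characteristic polynomial is their product, (x - 4)(x + 3)(x + 5).

The rational canonical form is the block-diagonal matrix of companion matrices C(f_i):
R = [[0, 0, 60], [1, 0, 17], [0, 1, -4]].

R = [[0, 0, 60], [1, 0, 17], [0, 1, -4]]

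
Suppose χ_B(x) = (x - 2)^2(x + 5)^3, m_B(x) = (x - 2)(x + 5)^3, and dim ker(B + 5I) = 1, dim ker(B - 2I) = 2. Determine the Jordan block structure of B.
λ = -5: algebraic multiplicity 3 (exponent in χ_B), largest block size 3 (exponent in m_B), 1 block (geometric multiplicity). This forces block sizes [3].
λ = 2: algebraic multiplicity 2 (exponent in χ_B), largest block size 1 (exponent in m_B), 2 blocks (geometric multiplicity). These force block sizes [1, 1].

Jordan blocks: (-5, 3), (2, 1), (2, 1)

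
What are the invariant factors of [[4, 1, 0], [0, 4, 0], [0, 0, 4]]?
x - 4, (x - 4)^2

The Jordan structure of A has elementary divisors (x - 4)^2, (x - 4). Arranging the block sizes at each eigenvalue in decreasing order and taking row products gives the invariant factors.

Invariant factors (smallest first, each dividing the next): x - 4, (x - 4)^2.

Check: the last factor (x - 4)^2 is the minimal polynomial, and the product (x - 4)^3 is the characteristic polynomial.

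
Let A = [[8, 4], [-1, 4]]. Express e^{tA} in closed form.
e^{tA} = [[(2*t + 1)*e^{6*t}, 4*t*e^{6*t}], [-t*e^{6*t}, (1 - 2*t)*e^{6*t}]]

A has Jordan form J = [[6, 1], [0, 6]] with A = PJP^{-1}, so e^{tA} = P e^{tJ} P^{-1}.

For a Jordan block J_k(λ), e^{tJ_k(λ)} = e^{λt} · (I + tN + t^2 N^2/2! + ... + t^{k-1} N^{k-1}/(k-1)!) where N is the nilpotent superdiagonal part.

Assembling the blocks and conjugating back gives the entries of e^{tA} as shown above.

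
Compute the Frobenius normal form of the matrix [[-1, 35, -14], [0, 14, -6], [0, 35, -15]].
The invariant factors of A (the non-unit diagonal entries of the Smith normal form of xI - A over ℚ[x]) are x + 1, x(x + 1), each dividing the next. The characteristic polynomial is their product, x(x + 1)^2.

The rational canonical form is the block-diagonal matrix of companion matrices C(f_i):
R = [[-1, 0, 0], [0, 0, 0], [0, 1, -1]].

R = [[-1, 0, 0], [0, 0, 0], [0, 1, -1]]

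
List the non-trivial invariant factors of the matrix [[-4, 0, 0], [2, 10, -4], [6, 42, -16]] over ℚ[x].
x + 4, (x + 2)(x + 4)

The Jordan structure of A has elementary divisors (x + 4), (x + 4), (x + 2). Arranging the block sizes at each eigenvalue in decreasing order and taking row products gives the invariant factors.

Invariant factors (smallest first, each dividing the next): x + 4, (x + 2)(x + 4).

Check: the last factor (x + 2)(x + 4) is the minimal polynomial, and the product (x + 2)(x + 4)^2 is the characteristic polynomial.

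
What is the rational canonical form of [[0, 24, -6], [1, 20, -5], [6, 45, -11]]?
The invariant factors of A (the non-unit diagonal entries of the Smith normal form of xI - A over ℚ[x]) are (x - 6)(x^2 - 3x - 1), each dividing the next. The characteristic polynomial is their product, (x - 6)(x^2 - 3x - 1).

The rational canonical form is the block-diagonal matrix of companion matrices C(f_i):
R = [[0, 0, -6], [1, 0, -17], [0, 1, 9]].

Note the characteristic polynomial does not split into linear factors over ℚ, so A has no Jordan form over ℚ; the rational canonical form exists over any field.

R = [[0, 0, -6], [1, 0, -17], [0, 1, 9]]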